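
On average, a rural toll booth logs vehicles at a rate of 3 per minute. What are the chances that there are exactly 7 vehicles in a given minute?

0.0216

With mean μ = 3 per minute,
P(N = 7) = e^(−μ) μ^7/7! = e^(−3) · 3^7/5040 ≈ 0.0216.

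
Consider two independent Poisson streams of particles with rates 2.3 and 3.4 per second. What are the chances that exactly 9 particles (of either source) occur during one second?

0.0586

Independent Poisson processes superpose: combined rate λ = 2.3 + 3.4 = 5.7 per second.
So μ = 5.7.
P(N = 9) = e^(−5.7) · 5.7^9/9! ≈ 0.0586.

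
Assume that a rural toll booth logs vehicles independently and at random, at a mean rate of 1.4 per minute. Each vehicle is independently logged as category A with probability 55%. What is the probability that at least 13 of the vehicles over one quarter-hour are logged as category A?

Thinning: the vehicles that are logged as category A themselves form a Poisson process with rate 0.55 × 1.4 = 0.77 per minute.
Over the interval, μ = 0.77 × 15 = 11.55 (a quarter-hour = 15 minutes).
P(N ≥ 13) = 1 − P(N ≤ 12) ≈ 0.3727.

0.3727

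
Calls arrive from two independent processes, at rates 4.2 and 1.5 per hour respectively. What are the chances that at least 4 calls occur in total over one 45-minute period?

Independent Poisson processes superpose: combined rate λ = 4.2 + 1.5 = 5.7 per hour.
Over the interval, μ = 5.7 × 0.75 = 4.275 (a 45-minute period = 0.75 hours).
P(N ≥ 4) = 1 − P(N ≤ 3) ≈ 0.6183.

0.6183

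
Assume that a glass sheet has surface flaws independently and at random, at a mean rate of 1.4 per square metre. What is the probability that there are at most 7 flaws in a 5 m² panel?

0.5987

Over the interval, μ = 1.4 × 5 = 7 (a 5 m² panel = 5 square metres).
P(N ≤ 7) = Σ_{j=0}^{7} e^(−μ) μ^j/j! ≈ 0.5987.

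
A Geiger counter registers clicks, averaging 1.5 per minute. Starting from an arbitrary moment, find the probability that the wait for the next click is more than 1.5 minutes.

The wait for the next event is exponential with rate λ = 1.5 per minute.
P(T > 1.5) = e^(−λt) = e^(−1.5 × 1.5) = e^(−2.25) ≈ 0.1054.

0.1054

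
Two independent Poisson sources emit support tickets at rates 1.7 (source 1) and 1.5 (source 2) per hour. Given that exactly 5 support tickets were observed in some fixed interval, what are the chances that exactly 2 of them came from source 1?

Given the total, each event is independently from source 1 with probability p = λ_1/(λ_1+λ_2) = 1.7/3.2 ≈ 0.5312.
So K ~ Binomial(5, 1.7/3.2): P(K = 2) = C(5,2) · (1.7/3.2)^2 · (1.5/3.2)^3 ≈ 0.2907.

0.2907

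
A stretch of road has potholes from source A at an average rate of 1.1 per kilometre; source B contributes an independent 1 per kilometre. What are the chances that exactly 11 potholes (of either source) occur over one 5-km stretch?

0.1180

Independent Poisson processes superpose: combined rate λ = 1.1 + 1 = 2.1 per kilometre.
Over the interval, μ = 2.1 × 5 = 10.5 (a 5-km stretch = 5 kilometres).
P(N = 11) = e^(−10.5) · 10.5^11/11! ≈ 0.1180.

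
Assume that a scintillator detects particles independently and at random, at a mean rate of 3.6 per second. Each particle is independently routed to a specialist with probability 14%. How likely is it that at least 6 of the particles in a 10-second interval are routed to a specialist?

0.3911

Thinning: the particles that are routed to a specialist themselves form a Poisson process with rate 0.14 × 3.6 = 0.504 per second.
Over the interval, μ = 0.504 × 10 = 5.04 (a 10-second interval = 10 seconds).
P(N ≥ 6) = 1 − P(N ≤ 5) ≈ 0.3911.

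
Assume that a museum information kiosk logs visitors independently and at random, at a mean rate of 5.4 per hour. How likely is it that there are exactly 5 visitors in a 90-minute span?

Over the interval, μ = 5.4 × 1.5 = 8.1 (a 90-minute span = 1.5 hours).
P(N = 5) = e^(−μ) μ^5/5! = e^(−8.1) · 8.1^5/120 ≈ 0.0882.

0.0882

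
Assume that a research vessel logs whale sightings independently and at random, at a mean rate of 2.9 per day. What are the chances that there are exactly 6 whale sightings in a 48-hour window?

Over the interval, μ = 2.9 × 2 = 5.8 (a 48-hour window = 2 days).
P(N = 6) = e^(−μ) μ^6/6! = e^(−5.8) · 5.8^6/720 ≈ 0.1601.

0.1601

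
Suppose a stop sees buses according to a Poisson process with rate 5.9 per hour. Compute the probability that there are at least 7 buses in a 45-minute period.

Over the interval, μ = 5.9 × 0.75 = 4.425 (a 45-minute period = 0.75 hours).
P(N ≥ 7) = 1 − P(N ≤ 6) = 1 − Σ_{j=0}^{6} e^(−μ) μ^j/j! ≈ 0.1595.

0.1595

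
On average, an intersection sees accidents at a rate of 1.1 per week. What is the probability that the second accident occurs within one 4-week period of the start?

Over the interval, μ = 1.1 × 4 = 4.4 (a 4-week period = 4 weeks).
The second arrival falls in the interval iff at least 2 events occur there: P(S_2 ≤ t) = P(N ≥ 2) = 1 − P(N ≤ 1) ≈ 0.9337.

0.9337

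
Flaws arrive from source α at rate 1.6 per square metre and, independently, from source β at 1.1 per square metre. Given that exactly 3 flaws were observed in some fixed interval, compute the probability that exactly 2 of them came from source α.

0.4292

Given the total, each event is independently from source α with probability p = λ_α/(λ_α+λ_β) = 1.6/2.7 ≈ 0.5926.
So K ~ Binomial(3, 1.6/2.7): P(K = 2) = C(3,2) · (1.6/2.7)^2 · (1.1/2.7)^1 ≈ 0.4292.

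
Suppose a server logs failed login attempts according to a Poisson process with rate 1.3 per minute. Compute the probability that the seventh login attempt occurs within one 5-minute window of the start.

Over the interval, μ = 1.3 × 5 = 6.5 (a 5-minute window = 5 minutes).
The seventh arrival falls in the interval iff at least 7 events occur there: P(S_7 ≤ t) = P(N ≥ 7) = 1 − P(N ≤ 6) ≈ 0.4735.

0.4735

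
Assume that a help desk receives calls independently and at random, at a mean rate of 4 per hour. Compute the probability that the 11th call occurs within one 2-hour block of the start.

Over the interval, μ = 4 × 2 = 8 (a 2-hour block = 2 hours).
The 11th arrival falls in the interval iff at least 11 events occur there: P(S_11 ≤ t) = P(N ≥ 11) = 1 − P(N ≤ 10) ≈ 0.1841.

0.1841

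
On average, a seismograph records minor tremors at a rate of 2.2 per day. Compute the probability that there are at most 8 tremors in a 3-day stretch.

Over the interval, μ = 2.2 × 3 = 6.6 (a 3-day stretch = 3 days).
P(N ≤ 8) = Σ_{j=0}^{8} e^(−μ) μ^j/j! ≈ 0.7796.

0.7796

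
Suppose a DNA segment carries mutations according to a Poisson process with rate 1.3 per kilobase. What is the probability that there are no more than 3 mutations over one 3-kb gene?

Over the interval, μ = 1.3 × 3 = 3.9 (a 3-kb gene = 3 kilobases).
P(N ≤ 3) = Σ_{j=0}^{3} e^(−μ) μ^j/j! ≈ 0.4532.

0.4532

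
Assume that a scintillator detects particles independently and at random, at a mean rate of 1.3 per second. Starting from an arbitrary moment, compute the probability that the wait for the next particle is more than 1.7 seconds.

0.1097

The wait for the next event is exponential with rate λ = 1.3 per second.
P(T > 1.7) = e^(−λt) = e^(−1.3 × 1.7) = e^(−2.21) ≈ 0.1097.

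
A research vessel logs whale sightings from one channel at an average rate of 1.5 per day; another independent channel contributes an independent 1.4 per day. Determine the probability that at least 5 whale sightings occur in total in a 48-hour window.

0.6873

Independent Poisson processes superpose: combined rate λ = 1.5 + 1.4 = 2.9 per day.
Over the interval, μ = 2.9 × 2 = 5.8 (a 48-hour window = 2 days).
P(N ≥ 5) = 1 − P(N ≤ 4) ≈ 0.6873.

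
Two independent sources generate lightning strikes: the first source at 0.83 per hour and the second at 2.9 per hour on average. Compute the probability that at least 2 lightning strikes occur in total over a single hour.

0.8865

Independent Poisson processes superpose: combined rate λ = 0.83 + 2.9 = 3.73 per hour.
So μ = 3.73.
P(N ≥ 2) = 1 − P(N ≤ 1) ≈ 0.8865.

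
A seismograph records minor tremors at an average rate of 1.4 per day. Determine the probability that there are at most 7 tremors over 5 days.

Over the interval, μ = 1.4 × 5 = 7 (5 days).
P(N ≤ 7) = Σ_{j=0}^{7} e^(−μ) μ^j/j! ≈ 0.5987.

0.5987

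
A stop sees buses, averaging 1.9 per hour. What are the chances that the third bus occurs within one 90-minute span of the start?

0.5424

Over the interval, μ = 1.9 × 1.5 = 2.85 (a 90-minute span = 1.5 hours).
The third arrival falls in the interval iff at least 3 events occur there: P(S_3 ≤ t) = P(N ≥ 3) = 1 − P(N ≤ 2) ≈ 0.5424.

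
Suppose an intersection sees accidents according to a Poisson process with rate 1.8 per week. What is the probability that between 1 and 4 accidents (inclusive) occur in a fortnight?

Over the interval, μ = 1.8 × 2 = 3.6 (a fortnight = 2 weeks).
P(1 ≤ N ≤ 4) = Σ_{j=1}^{4} e^(−3.6) · 3.6^j/j! ≈ 0.6791.

0.6791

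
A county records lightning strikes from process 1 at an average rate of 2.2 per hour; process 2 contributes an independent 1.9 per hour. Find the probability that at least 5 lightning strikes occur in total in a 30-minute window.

0.0573

Independent Poisson processes superpose: combined rate λ = 2.2 + 1.9 = 4.1 per hour.
Over the interval, μ = 4.1 × 0.5 = 2.05 (a 30-minute window = 0.5 hours).
P(N ≥ 5) = 1 − P(N ≤ 4) ≈ 0.0573.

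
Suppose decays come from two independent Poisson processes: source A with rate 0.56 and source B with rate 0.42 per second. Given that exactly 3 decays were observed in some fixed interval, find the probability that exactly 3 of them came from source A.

Given the total, each event is independently from source A with probability p = λ_A/(λ_A+λ_B) = 0.56/0.98 ≈ 0.5714.
So K ~ Binomial(3, 0.56/0.98): P(K = 3) = C(3,3) · (0.56/0.98)^3 · (0.42/0.98)^0 ≈ 0.1866.

0.1866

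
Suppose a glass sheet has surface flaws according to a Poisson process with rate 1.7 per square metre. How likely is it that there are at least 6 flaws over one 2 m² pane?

0.1295

Over the interval, μ = 1.7 × 2 = 3.4 (a 2 m² pane = 2 square metres).
P(N ≥ 6) = 1 − P(N ≤ 5) = 1 − Σ_{j=0}^{5} e^(−μ) μ^j/j! ≈ 0.1295.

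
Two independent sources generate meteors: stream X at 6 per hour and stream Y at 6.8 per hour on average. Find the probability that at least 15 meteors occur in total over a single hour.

Independent Poisson processes superpose: combined rate λ = 6 + 6.8 = 12.8 per hour.
So μ = 12.8.
P(N ≥ 15) = 1 − P(N ≤ 14) ≈ 0.3046.

0.3046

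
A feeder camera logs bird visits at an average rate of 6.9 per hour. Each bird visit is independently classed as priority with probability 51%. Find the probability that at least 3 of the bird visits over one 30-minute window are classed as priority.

0.2586

Thinning: the bird visits that are classed as priority themselves form a Poisson process with rate 0.51 × 6.9 = 3.519 per hour.
Over the interval, μ = 3.519 × 0.5 = 1.7595 (a 30-minute window = 0.5 hours).
P(N ≥ 3) = 1 − P(N ≤ 2) ≈ 0.2586.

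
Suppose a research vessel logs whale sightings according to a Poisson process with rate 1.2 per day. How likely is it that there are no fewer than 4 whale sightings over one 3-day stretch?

0.4848

Over the interval, μ = 1.2 × 3 = 3.6 (a 3-day stretch = 3 days).
P(N ≥ 4) = 1 − P(N ≤ 3) = 1 − Σ_{j=0}^{3} e^(−μ) μ^j/j! ≈ 0.4848.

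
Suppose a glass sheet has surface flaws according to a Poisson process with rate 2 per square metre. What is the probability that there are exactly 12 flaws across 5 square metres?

0.0948

Over the interval, μ = 2 × 5 = 10 (5 square metres).
P(N = 12) = e^(−μ) μ^12/12! = e^(−10) · 10^12/479001600 ≈ 0.0948.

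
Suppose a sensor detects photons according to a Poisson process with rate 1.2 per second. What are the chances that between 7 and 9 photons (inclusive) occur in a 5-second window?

0.3098

Over the interval, μ = 1.2 × 5 = 6 (a 5-second window = 5 seconds).
P(7 ≤ N ≤ 9) = Σ_{j=7}^{9} e^(−6) · 6^j/j! ≈ 0.3098.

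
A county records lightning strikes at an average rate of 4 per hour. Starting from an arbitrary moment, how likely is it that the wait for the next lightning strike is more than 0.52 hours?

The wait for the next event is exponential with rate λ = 4 per hour.
P(T > 0.52) = e^(−λt) = e^(−4 × 0.52) = e^(−2.08) ≈ 0.1249.

0.1249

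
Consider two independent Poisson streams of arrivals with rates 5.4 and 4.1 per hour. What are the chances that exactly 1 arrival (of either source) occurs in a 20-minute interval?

0.1335

Independent Poisson processes superpose: combined rate λ = 5.4 + 4.1 = 9.5 per hour.
Over the interval, μ = 9.5 × 1/3 ≈ 3.16667 (a 20-minute interval = 1/3 hours).
P(N = 1) = e^(−3.16667) · 3.16667^1/1! ≈ 0.1335.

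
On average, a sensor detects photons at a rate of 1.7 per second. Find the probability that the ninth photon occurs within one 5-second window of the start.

0.4769

Over the interval, μ = 1.7 × 5 = 8.5 (a 5-second window = 5 seconds).
The ninth arrival falls in the interval iff at least 9 events occur there: P(S_9 ≤ t) = P(N ≥ 9) = 1 − P(N ≤ 8) ≈ 0.4769.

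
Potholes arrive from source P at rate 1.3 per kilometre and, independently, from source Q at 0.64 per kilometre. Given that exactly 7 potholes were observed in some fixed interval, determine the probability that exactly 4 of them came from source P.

Given the total, each event is independently from source P with probability p = λ_P/(λ_P+λ_Q) = 1.3/1.94 ≈ 0.6701.
So K ~ Binomial(7, 1.3/1.94): P(K = 4) = C(7,4) · (1.3/1.94)^4 · (0.64/1.94)^3 ≈ 0.2534.

0.2534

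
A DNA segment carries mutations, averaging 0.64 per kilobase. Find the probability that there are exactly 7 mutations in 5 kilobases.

Over the interval, μ = 0.64 × 5 = 3.2 (5 kilobases).
P(N = 7) = e^(−μ) μ^7/7! = e^(−3.2) · 3.2^7/5040 ≈ 0.0278.

0.0278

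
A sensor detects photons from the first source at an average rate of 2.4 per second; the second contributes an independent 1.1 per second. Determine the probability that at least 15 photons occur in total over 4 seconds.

0.4296

Independent Poisson processes superpose: combined rate λ = 2.4 + 1.1 = 3.5 per second.
Over the interval, μ = 3.5 × 4 = 14 (4 seconds).
P(N ≥ 15) = 1 − P(N ≤ 14) ≈ 0.4296.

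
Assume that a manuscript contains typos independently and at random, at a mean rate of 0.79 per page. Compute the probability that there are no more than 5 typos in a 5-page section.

0.7929

Over the interval, μ = 0.79 × 5 = 3.95 (a 5-page section = 5 pages).
P(N ≤ 5) = Σ_{j=0}^{5} e^(−μ) μ^j/j! ≈ 0.7929.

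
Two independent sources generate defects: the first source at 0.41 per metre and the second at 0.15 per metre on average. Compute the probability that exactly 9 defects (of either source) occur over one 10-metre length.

0.0552

Independent Poisson processes superpose: combined rate λ = 0.41 + 0.15 = 0.56 per metre.
Over the interval, μ = 0.56 × 10 = 5.6 (a 10-metre length = 10 metres).
P(N = 9) = e^(−5.6) · 5.6^9/9! ≈ 0.0552.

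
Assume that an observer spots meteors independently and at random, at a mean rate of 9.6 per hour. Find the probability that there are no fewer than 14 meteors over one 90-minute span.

Over the interval, μ = 9.6 × 1.5 = 14.4 (a 90-minute span = 1.5 hours).
P(N ≥ 14) = 1 − P(N ≤ 13) = 1 − Σ_{j=0}^{13} e^(−μ) μ^j/j! ≈ 0.5773.

0.5773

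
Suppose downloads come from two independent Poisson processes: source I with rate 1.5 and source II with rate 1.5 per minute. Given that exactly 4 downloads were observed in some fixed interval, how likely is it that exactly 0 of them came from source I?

0.0625

Given the total, each event is independently from source I with probability p = λ_I/(λ_I+λ_II) = 1.5/3 = 0.5000.
So K ~ Binomial(4, 1.5/3): P(K = 0) = C(4,0) · (1.5/3)^0 · (1.5/3)^4 ≈ 0.0625.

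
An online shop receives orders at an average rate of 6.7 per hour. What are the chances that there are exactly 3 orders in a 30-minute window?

0.2198

Over the interval, μ = 6.7 × 0.5 = 3.35 (a 30-minute window = 0.5 hours).
P(N = 3) = e^(−μ) μ^3/3! = e^(−3.35) · 3.35^3/6 ≈ 0.2198.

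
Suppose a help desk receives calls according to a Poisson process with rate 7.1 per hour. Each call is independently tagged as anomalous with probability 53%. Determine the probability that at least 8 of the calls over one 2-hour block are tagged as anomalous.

0.4792

Thinning: the calls that are tagged as anomalous themselves form a Poisson process with rate 0.53 × 7.1 = 3.763 per hour.
Over the interval, μ = 3.763 × 2 = 7.526 (a 2-hour block = 2 hours).
P(N ≥ 8) = 1 − P(N ≤ 7) ≈ 0.4792.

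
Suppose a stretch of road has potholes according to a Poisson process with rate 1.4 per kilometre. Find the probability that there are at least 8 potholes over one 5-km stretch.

0.4013

Over the interval, μ = 1.4 × 5 = 7 (a 5-km stretch = 5 kilometres).
P(N ≥ 8) = 1 − P(N ≤ 7) = 1 − Σ_{j=0}^{7} e^(−μ) μ^j/j! ≈ 0.4013.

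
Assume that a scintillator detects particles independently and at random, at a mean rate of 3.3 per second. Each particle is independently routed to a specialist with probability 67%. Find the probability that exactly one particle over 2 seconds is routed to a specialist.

Thinning: the particles that are routed to a specialist themselves form a Poisson process with rate 0.67 × 3.3 = 2.211 per second.
Over the interval, μ = 2.211 × 2 = 4.422 (2 seconds).
P(N = 1) = e^(−4.422) · 4.422^1/1! ≈ 0.0531.

0.0531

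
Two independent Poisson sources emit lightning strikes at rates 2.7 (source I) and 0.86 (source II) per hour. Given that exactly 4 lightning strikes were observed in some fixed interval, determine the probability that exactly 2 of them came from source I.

Given the total, each event is independently from source I with probability p = λ_I/(λ_I+λ_II) = 2.7/3.56 ≈ 0.7584.
So K ~ Binomial(4, 2.7/3.56): P(K = 2) = C(4,2) · (2.7/3.56)^2 · (0.86/3.56)^2 ≈ 0.2014.

0.2014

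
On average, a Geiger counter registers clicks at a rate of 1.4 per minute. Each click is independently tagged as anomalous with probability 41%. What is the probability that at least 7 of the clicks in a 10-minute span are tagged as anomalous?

0.3520

Thinning: the clicks that are tagged as anomalous themselves form a Poisson process with rate 0.41 × 1.4 = 0.574 per minute.
Over the interval, μ = 0.574 × 10 = 5.74 (a 10-minute span = 10 minutes).
P(N ≥ 7) = 1 − P(N ≤ 6) ≈ 0.3520.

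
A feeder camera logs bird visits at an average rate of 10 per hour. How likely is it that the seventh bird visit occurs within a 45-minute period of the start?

Over the interval, μ = 10 × 0.75 = 7.5 (a 45-minute period = 0.75 hours).
The seventh arrival falls in the interval iff at least 7 events occur there: P(S_7 ≤ t) = P(N ≥ 7) = 1 − P(N ≤ 6) ≈ 0.6218.

0.6218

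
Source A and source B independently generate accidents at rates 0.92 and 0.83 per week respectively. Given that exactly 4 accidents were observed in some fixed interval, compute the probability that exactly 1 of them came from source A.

Given the total, each event is independently from source A with probability p = λ_A/(λ_A+λ_B) = 0.92/1.75 ≈ 0.5257.
So K ~ Binomial(4, 0.92/1.75): P(K = 1) = C(4,1) · (0.92/1.75)^1 · (0.83/1.75)^3 ≈ 0.2244.

0.2244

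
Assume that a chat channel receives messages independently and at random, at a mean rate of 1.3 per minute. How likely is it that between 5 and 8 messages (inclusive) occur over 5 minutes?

0.5679

Over the interval, μ = 1.3 × 5 = 6.5 (5 minutes).
P(5 ≤ N ≤ 8) = Σ_{j=5}^{8} e^(−6.5) · 6.5^j/j! ≈ 0.5679.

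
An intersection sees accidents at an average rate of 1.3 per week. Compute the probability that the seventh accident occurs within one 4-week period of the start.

0.2676

Over the interval, μ = 1.3 × 4 = 5.2 (a 4-week period = 4 weeks).
The seventh arrival falls in the interval iff at least 7 events occur there: P(S_7 ≤ t) = P(N ≥ 7) = 1 − P(N ≤ 6) ≈ 0.2676.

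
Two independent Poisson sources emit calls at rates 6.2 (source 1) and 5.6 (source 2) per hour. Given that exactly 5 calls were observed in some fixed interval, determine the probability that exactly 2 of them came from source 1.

Given the total, each event is independently from source 1 with probability p = λ_1/(λ_1+λ_2) = 6.2/11.8 ≈ 0.5254.
So K ~ Binomial(5, 6.2/11.8): P(K = 2) = C(5,2) · (6.2/11.8)^2 · (5.6/11.8)^3 ≈ 0.2951.

0.2951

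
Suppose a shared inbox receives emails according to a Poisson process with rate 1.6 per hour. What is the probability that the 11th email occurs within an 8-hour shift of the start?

Over the interval, μ = 1.6 × 8 = 12.8 (an 8-hour shift = 8 hours).
The 11th arrival falls in the interval iff at least 11 events occur there: P(S_11 ≤ t) = P(N ≥ 11) = 1 − P(N ≤ 10) ≈ 0.7307.

0.7307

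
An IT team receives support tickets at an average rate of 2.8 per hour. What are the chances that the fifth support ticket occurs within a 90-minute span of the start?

0.4102

Over the interval, μ = 2.8 × 1.5 = 4.2 (a 90-minute span = 1.5 hours).
The fifth arrival falls in the interval iff at least 5 events occur there: P(S_5 ≤ t) = P(N ≥ 5) = 1 − P(N ≤ 4) ≈ 0.4102.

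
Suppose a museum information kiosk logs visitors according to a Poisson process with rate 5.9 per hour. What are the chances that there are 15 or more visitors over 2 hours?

0.2102

Over the interval, μ = 5.9 × 2 = 11.8 (2 hours).
P(N ≥ 15) = 1 − P(N ≤ 14) = 1 − Σ_{j=0}^{14} e^(−μ) μ^j/j! ≈ 0.2102.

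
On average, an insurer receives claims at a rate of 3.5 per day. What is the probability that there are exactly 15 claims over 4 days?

0.0989

Over the interval, μ = 3.5 × 4 = 14 (4 days).
P(N = 15) = e^(−μ) μ^15/15! = e^(−14) · 14^15/1307674368000 ≈ 0.0989.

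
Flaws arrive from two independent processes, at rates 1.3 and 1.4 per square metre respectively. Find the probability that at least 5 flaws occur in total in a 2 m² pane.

0.6267

Independent Poisson processes superpose: combined rate λ = 1.3 + 1.4 = 2.7 per square metre.
Over the interval, μ = 2.7 × 2 = 5.4 (a 2 m² pane = 2 square metres).
P(N ≥ 5) = 1 − P(N ≤ 4) ≈ 0.6267.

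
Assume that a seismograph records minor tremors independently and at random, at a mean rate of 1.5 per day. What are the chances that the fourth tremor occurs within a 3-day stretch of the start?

Over the interval, μ = 1.5 × 3 = 4.5 (a 3-day stretch = 3 days).
The fourth arrival falls in the interval iff at least 4 events occur there: P(S_4 ≤ t) = P(N ≥ 4) = 1 − P(N ≤ 3) ≈ 0.6577.

0.6577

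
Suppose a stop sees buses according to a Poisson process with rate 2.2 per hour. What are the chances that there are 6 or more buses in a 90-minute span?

Over the interval, μ = 2.2 × 1.5 = 3.3 (a 90-minute span = 1.5 hours).
P(N ≥ 6) = 1 − P(N ≤ 5) = 1 − Σ_{j=0}^{5} e^(−μ) μ^j/j! ≈ 0.1171.

0.1171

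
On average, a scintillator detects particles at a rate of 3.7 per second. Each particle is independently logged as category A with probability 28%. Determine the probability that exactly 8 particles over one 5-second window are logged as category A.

Thinning: the particles that are logged as category A themselves form a Poisson process with rate 0.28 × 3.7 = 1.036 per second.
Over the interval, μ = 1.036 × 5 = 5.18 (a 5-second window = 5 seconds).
P(N = 8) = e^(−5.18) · 5.18^8/8! ≈ 0.0724.

0.0724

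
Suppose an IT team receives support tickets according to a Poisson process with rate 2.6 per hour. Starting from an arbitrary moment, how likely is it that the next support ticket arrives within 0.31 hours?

0.5534

Inter-arrival times are exponential with rate λ = 2.6 per hour.
P(T ≤ 0.31) = 1 − e^(−λt) = 1 − e^(−2.6 × 0.31) = 1 − e^(−0.806) ≈ 0.5534.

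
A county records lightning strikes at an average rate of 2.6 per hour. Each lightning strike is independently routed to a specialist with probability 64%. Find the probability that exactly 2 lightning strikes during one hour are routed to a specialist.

0.2622

Thinning: the lightning strikes that are routed to a specialist themselves form a Poisson process with rate 0.64 × 2.6 = 1.664 per hour.
So μ = 1.664.
P(N = 2) = e^(−1.664) · 1.664^2/2! ≈ 0.2622.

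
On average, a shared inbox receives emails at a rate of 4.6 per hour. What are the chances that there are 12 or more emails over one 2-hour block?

Over the interval, μ = 4.6 × 2 = 9.2 (a 2-hour block = 2 hours).
P(N ≥ 12) = 1 − P(N ≤ 11) = 1 − Σ_{j=0}^{11} e^(−μ) μ^j/j! ≈ 0.2168.

0.2168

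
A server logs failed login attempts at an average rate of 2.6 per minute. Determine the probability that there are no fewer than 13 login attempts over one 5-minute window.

0.5369

Over the interval, μ = 2.6 × 5 = 13 (a 5-minute window = 5 minutes).
P(N ≥ 13) = 1 − P(N ≤ 12) = 1 − Σ_{j=0}^{12} e^(−μ) μ^j/j! ≈ 0.5369.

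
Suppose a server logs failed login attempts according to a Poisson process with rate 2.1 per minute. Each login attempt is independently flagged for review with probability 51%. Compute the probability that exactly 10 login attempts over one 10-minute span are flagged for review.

0.1221

Thinning: the login attempts that are flagged for review themselves form a Poisson process with rate 0.51 × 2.1 = 1.071 per minute.
Over the interval, μ = 1.071 × 10 = 10.71 (a 10-minute span = 10 minutes).
P(N = 10) = e^(−10.71) · 10.71^10/10! ≈ 0.1221.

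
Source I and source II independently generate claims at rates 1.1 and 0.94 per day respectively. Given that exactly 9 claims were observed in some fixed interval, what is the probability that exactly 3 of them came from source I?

0.1261

Given the total, each event is independently from source I with probability p = λ_I/(λ_I+λ_II) = 1.1/2.04 ≈ 0.5392.
So K ~ Binomial(9, 1.1/2.04): P(K = 3) = C(9,3) · (1.1/2.04)^3 · (0.94/2.04)^6 ≈ 0.1261.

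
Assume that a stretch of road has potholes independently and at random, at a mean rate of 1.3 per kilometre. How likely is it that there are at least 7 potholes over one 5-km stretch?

0.4735

Over the interval, μ = 1.3 × 5 = 6.5 (a 5-km stretch = 5 kilometres).
P(N ≥ 7) = 1 − P(N ≤ 6) = 1 − Σ_{j=0}^{6} e^(−μ) μ^j/j! ≈ 0.4735.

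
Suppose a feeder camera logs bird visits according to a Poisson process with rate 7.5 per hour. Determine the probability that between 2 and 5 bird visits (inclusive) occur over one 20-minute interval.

Over the interval, μ = 7.5 × 1/3 = 2.5 (a 20-minute interval = 1/3 hours).
P(2 ≤ N ≤ 5) = Σ_{j=2}^{5} e^(−2.5) · 2.5^j/j! ≈ 0.6707.

0.6707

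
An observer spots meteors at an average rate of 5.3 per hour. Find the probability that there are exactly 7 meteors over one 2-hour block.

Over the interval, μ = 5.3 × 2 = 10.6 (a 2-hour block = 2 hours).
P(N = 7) = e^(−μ) μ^7/7! = e^(−10.6) · 10.6^7/5040 ≈ 0.0743.

0.0743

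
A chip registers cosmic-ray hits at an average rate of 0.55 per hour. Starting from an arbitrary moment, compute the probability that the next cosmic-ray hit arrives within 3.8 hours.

0.8763

Inter-arrival times are exponential with rate λ = 0.55 per hour.
P(T ≤ 3.8) = 1 − e^(−λt) = 1 − e^(−0.55 × 3.8) = 1 − e^(−2.09) ≈ 0.8763.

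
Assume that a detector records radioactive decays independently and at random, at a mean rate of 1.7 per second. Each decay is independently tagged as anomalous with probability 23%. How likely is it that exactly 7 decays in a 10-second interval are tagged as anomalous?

0.0556

Thinning: the decays that are tagged as anomalous themselves form a Poisson process with rate 0.23 × 1.7 = 0.391 per second.
Over the interval, μ = 0.391 × 10 = 3.91 (a 10-second interval = 10 seconds).
P(N = 7) = e^(−3.91) · 3.91^7/7! ≈ 0.0556.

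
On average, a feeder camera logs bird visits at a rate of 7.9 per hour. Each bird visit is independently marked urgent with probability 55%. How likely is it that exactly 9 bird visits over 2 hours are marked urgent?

0.1310

Thinning: the bird visits that are marked urgent themselves form a Poisson process with rate 0.55 × 7.9 = 4.345 per hour.
Over the interval, μ = 4.345 × 2 = 8.69 (2 hours).
P(N = 9) = e^(−8.69) · 8.69^9/9! ≈ 0.1310.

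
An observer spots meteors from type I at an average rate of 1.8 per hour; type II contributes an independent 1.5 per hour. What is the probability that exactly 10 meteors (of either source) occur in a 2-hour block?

Independent Poisson processes superpose: combined rate λ = 1.8 + 1.5 = 3.3 per hour.
Over the interval, μ = 3.3 × 2 = 6.6 (a 2-hour block = 2 hours).
P(N = 10) = e^(−6.6) · 6.6^10/10! ≈ 0.0588.

0.0588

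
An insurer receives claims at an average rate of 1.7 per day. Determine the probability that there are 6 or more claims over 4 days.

0.6730

Over the interval, μ = 1.7 × 4 = 6.8 (4 days).
P(N ≥ 6) = 1 − P(N ≤ 5) = 1 − Σ_{j=0}^{5} e^(−μ) μ^j/j! ≈ 0.6730.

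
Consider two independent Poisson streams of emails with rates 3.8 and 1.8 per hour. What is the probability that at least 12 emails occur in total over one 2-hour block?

Independent Poisson processes superpose: combined rate λ = 3.8 + 1.8 = 5.6 per hour.
Over the interval, μ = 5.6 × 2 = 11.2 (a 2-hour block = 2 hours).
P(N ≥ 12) = 1 − P(N ≤ 11) ≈ 0.4446.

0.4446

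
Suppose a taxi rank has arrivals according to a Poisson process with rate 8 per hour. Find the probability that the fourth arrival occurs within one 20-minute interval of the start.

0.2786

Over the interval, μ = 8 × 1/3 ≈ 2.66667 (a 20-minute interval = 1/3 hours).
The fourth arrival falls in the interval iff at least 4 events occur there: P(S_4 ≤ t) = P(N ≥ 4) = 1 − P(N ≤ 3) ≈ 0.2786.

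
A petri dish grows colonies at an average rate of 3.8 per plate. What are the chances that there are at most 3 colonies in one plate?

With mean μ = 3.8 per plate,
P(N ≤ 3) = Σ_{j=0}^{3} e^(−μ) μ^j/j! ≈ 0.4735.

0.4735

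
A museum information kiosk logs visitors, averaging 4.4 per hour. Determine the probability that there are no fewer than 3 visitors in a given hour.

With mean μ = 4.4 per hour,
P(N ≥ 3) = 1 − P(N ≤ 2) = 1 − Σ_{j=0}^{2} e^(−μ) μ^j/j! ≈ 0.8149.

0.8149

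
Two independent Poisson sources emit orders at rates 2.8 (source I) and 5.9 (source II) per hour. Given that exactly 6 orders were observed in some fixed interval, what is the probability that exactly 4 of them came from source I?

Given the total, each event is independently from source I with probability p = λ_I/(λ_I+λ_II) = 2.8/8.7 ≈ 0.3218.
So K ~ Binomial(6, 2.8/8.7): P(K = 4) = C(6,4) · (2.8/8.7)^4 · (5.9/8.7)^2 ≈ 0.0740.

0.0740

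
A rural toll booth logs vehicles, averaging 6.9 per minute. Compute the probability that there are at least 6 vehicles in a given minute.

0.6863

With mean μ = 6.9 per minute,
P(N ≥ 6) = 1 − P(N ≤ 5) = 1 − Σ_{j=0}^{5} e^(−μ) μ^j/j! ≈ 0.6863.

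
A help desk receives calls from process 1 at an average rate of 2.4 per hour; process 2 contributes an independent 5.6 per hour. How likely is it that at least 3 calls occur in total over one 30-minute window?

Independent Poisson processes superpose: combined rate λ = 2.4 + 5.6 = 8 per hour.
Over the interval, μ = 8 × 0.5 = 4 (a 30-minute window = 0.5 hours).
P(N ≥ 3) = 1 − P(N ≤ 2) ≈ 0.7619.

0.7619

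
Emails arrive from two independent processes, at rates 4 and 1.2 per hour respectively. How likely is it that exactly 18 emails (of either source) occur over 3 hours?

Independent Poisson processes superpose: combined rate λ = 4 + 1.2 = 5.2 per hour.
Over the interval, μ = 5.2 × 3 = 15.6 (3 hours).
P(N = 18) = e^(−15.6) · 15.6^18/18! ≈ 0.0785.

0.0785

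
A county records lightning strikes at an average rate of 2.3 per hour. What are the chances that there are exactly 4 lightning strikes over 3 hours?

0.0952

Over the interval, μ = 2.3 × 3 = 6.9 (3 hours).
P(N = 4) = e^(−μ) μ^4/4! = e^(−6.9) · 6.9^4/24 ≈ 0.0952.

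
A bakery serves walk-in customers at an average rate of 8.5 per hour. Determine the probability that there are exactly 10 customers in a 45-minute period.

Over the interval, μ = 8.5 × 0.75 = 6.375 (a 45-minute period = 0.75 hours).
P(N = 10) = e^(−μ) μ^10/10! = e^(−6.375) · 6.375^10/3628800 ≈ 0.0520.

0.0520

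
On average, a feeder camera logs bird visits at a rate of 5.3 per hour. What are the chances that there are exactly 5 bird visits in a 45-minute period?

0.1553

Over the interval, μ = 5.3 × 0.75 = 3.975 (a 45-minute period = 0.75 hours).
P(N = 5) = e^(−μ) μ^5/5! = e^(−3.975) · 3.975^5/120 ≈ 0.1553.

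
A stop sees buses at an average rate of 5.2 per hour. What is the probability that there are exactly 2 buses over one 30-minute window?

0.2510

Over the interval, μ = 5.2 × 0.5 = 2.6 (a 30-minute window = 0.5 hours).
P(N = 2) = e^(−μ) μ^2/2! = e^(−2.6) · 2.6^2/2 ≈ 0.2510.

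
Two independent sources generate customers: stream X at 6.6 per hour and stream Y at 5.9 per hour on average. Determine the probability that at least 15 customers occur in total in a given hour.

0.2750

Independent Poisson processes superpose: combined rate λ = 6.6 + 5.9 = 12.5 per hour.
So μ = 12.5.
P(N ≥ 15) = 1 − P(N ≤ 14) ≈ 0.2750.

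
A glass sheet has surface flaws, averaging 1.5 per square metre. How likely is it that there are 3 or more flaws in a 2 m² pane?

0.5768

Over the interval, μ = 1.5 × 2 = 3 (a 2 m² pane = 2 square metres).
P(N ≥ 3) = 1 − P(N ≤ 2) = 1 − Σ_{j=0}^{2} e^(−μ) μ^j/j! ≈ 0.5768.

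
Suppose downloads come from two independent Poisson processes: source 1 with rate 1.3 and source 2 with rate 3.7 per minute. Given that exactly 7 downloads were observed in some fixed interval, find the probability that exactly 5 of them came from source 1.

Given the total, each event is independently from source 1 with probability p = λ_1/(λ_1+λ_2) = 1.3/5 = 0.2600.
So K ~ Binomial(7, 1.3/5): P(K = 5) = C(7,5) · (1.3/5)^5 · (3.7/5)^2 ≈ 0.0137.

0.0137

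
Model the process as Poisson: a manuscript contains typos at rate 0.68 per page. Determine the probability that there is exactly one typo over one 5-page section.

0.1135

Over the interval, μ = 0.68 × 5 = 3.4 (a 5-page section = 5 pages).
P(N = 1) = e^(−μ) μ^1/1! = e^(−3.4) · 3.4^1/1 ≈ 0.1135.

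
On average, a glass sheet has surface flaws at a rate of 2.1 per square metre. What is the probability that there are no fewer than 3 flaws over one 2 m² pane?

0.7898

Over the interval, μ = 2.1 × 2 = 4.2 (a 2 m² pane = 2 square metres).
P(N ≥ 3) = 1 − P(N ≤ 2) = 1 − Σ_{j=0}^{2} e^(−μ) μ^j/j! ≈ 0.7898.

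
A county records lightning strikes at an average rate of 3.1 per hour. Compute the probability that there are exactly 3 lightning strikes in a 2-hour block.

0.0806

Over the interval, μ = 3.1 × 2 = 6.2 (a 2-hour block = 2 hours).
P(N = 3) = e^(−μ) μ^3/3! = e^(−6.2) · 6.2^3/6 ≈ 0.0806.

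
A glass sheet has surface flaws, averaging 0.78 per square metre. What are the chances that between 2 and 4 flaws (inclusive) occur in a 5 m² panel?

Over the interval, μ = 0.78 × 5 = 3.9 (a 5 m² panel = 5 square metres).
P(2 ≤ N ≤ 4) = Σ_{j=2}^{4} e^(−3.9) · 3.9^j/j! ≈ 0.5492.

0.5492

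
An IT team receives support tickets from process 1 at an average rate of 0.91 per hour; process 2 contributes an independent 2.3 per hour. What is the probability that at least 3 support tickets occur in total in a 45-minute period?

Independent Poisson processes superpose: combined rate λ = 0.91 + 2.3 = 3.21 per hour.
Over the interval, μ = 3.21 × 0.75 = 2.4075 (a 45-minute period = 0.75 hours).
P(N ≥ 3) = 1 − P(N ≤ 2) ≈ 0.4322.

0.4322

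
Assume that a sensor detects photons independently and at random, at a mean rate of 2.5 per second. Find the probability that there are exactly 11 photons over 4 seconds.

0.1137

Over the interval, μ = 2.5 × 4 = 10 (4 seconds).
P(N = 11) = e^(−μ) μ^11/11! = e^(−10) · 10^11/39916800 ≈ 0.1137.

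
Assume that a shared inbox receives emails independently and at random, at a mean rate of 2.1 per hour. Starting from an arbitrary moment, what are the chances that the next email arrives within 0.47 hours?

Inter-arrival times are exponential with rate λ = 2.1 per hour.
P(T ≤ 0.47) = 1 − e^(−λt) = 1 − e^(−2.1 × 0.47) = 1 − e^(−0.987) ≈ 0.6273.

0.6273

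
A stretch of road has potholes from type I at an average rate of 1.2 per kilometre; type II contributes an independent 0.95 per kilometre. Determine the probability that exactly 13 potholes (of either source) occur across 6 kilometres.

Independent Poisson processes superpose: combined rate λ = 1.2 + 0.95 = 2.15 per kilometre.
Over the interval, μ = 2.15 × 6 = 12.9 (6 kilometres).
P(N = 13) = e^(−12.9) · 12.9^13/13! ≈ 0.1099.

0.1099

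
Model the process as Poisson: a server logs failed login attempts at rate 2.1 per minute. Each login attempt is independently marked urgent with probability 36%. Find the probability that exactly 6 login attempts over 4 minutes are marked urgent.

Thinning: the login attempts that are marked urgent themselves form a Poisson process with rate 0.36 × 2.1 = 0.756 per minute.
Over the interval, μ = 0.756 × 4 = 3.024 (4 minutes).
P(N = 6) = e^(−3.024) · 3.024^6/6! ≈ 0.0516.

0.0516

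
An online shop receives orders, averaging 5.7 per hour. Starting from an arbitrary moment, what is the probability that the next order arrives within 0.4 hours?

Inter-arrival times are exponential with rate λ = 5.7 per hour.
P(T ≤ 0.4) = 1 − e^(−λt) = 1 − e^(−5.7 × 0.4) = 1 − e^(−2.28) ≈ 0.8977.

0.8977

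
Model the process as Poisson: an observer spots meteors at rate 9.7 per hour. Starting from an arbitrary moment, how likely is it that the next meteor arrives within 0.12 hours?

Inter-arrival times are exponential with rate λ = 9.7 per hour.
P(T ≤ 0.12) = 1 − e^(−λt) = 1 − e^(−9.7 × 0.12) = 1 − e^(−1.164) ≈ 0.6878.

0.6878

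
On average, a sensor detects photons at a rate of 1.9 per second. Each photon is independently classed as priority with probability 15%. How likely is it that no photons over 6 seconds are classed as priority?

Thinning: the photons that are classed as priority themselves form a Poisson process with rate 0.15 × 1.9 = 0.285 per second.
Over the interval, μ = 0.285 × 6 = 1.71 (6 seconds).
P(N = 0) = e^(−1.71) · 1.71^0/0! ≈ 0.1809.

0.1809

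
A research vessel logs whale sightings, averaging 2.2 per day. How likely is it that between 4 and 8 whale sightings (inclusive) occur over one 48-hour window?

Over the interval, μ = 2.2 × 2 = 4.4 (a 48-hour window = 2 days).
P(4 ≤ N ≤ 8) = Σ_{j=4}^{8} e^(−4.4) · 4.4^j/j! ≈ 0.6047.

0.6047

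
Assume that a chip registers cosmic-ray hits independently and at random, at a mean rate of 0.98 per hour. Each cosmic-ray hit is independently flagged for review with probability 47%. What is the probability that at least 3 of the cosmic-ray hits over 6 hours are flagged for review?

0.5218

Thinning: the cosmic-ray hits that are flagged for review themselves form a Poisson process with rate 0.47 × 0.98 = 0.4606 per hour.
Over the interval, μ = 0.4606 × 6 = 2.7636 (6 hours).
P(N ≥ 3) = 1 − P(N ≤ 2) ≈ 0.5218.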